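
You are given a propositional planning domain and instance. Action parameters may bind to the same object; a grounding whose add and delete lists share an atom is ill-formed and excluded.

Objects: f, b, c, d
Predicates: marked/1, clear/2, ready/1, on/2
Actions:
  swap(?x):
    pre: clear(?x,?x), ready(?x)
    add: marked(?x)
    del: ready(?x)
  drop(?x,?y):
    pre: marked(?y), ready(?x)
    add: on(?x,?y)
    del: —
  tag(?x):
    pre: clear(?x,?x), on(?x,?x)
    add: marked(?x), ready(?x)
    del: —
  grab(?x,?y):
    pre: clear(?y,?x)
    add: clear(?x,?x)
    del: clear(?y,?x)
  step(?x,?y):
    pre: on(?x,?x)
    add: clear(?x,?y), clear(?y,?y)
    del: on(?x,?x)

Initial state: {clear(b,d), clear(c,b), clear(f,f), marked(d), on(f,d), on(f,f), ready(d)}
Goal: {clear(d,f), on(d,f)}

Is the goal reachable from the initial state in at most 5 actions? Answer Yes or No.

Yes

1. drop(d,d)  →  {clear(b,d), clear(c,b), clear(f,f), marked(d), on(d,d), on(f,d), on(f,f), ready(d)}
2. tag(f)  →  {clear(b,d), clear(c,b), clear(f,f), marked(d), marked(f), on(d,d), on(f,d), on(f,f), ready(d), ready(f)}
3. drop(d,f)  →  {clear(b,d), clear(c,b), clear(f,f), marked(d), marked(f), on(d,d), on(d,f), on(f,d), on(f,f), ready(d), ready(f)}
4. step(d,f)  →  {clear(b,d), clear(c,b), clear(d,f), clear(f,f), marked(d), marked(f), on(d,f), on(f,d), on(f,f), ready(d), ready(f)}
optimal plan length = 4; 4 ≤ 5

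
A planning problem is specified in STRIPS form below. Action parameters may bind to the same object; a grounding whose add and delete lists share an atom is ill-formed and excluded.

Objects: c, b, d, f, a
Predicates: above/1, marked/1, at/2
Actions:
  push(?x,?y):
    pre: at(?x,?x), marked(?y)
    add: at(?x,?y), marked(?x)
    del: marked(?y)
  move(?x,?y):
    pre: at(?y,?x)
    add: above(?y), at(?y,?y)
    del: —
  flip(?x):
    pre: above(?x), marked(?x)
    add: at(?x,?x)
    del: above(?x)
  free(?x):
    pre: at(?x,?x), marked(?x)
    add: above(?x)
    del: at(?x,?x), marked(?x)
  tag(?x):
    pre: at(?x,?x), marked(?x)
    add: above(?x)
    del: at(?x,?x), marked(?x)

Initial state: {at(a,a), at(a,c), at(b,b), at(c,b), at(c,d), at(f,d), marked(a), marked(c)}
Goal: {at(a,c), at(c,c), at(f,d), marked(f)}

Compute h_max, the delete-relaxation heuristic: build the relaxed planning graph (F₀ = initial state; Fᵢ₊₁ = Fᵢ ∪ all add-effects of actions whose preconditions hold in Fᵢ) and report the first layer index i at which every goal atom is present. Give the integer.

2

F0 = init (8 atoms)
F1 = F0 ∪ {above(a), above(b), above(c), above(f), at(b,a), at(b,c), at(c,c), at(f,f), marked(b)}  (17 atoms)
F2 = F1 ∪ {at(a,b), at(c,a), at(f,a), at(f,b), at(f,c), marked(f)}  (23 atoms)
goal ⊆ F2  ⇒  h_max = 2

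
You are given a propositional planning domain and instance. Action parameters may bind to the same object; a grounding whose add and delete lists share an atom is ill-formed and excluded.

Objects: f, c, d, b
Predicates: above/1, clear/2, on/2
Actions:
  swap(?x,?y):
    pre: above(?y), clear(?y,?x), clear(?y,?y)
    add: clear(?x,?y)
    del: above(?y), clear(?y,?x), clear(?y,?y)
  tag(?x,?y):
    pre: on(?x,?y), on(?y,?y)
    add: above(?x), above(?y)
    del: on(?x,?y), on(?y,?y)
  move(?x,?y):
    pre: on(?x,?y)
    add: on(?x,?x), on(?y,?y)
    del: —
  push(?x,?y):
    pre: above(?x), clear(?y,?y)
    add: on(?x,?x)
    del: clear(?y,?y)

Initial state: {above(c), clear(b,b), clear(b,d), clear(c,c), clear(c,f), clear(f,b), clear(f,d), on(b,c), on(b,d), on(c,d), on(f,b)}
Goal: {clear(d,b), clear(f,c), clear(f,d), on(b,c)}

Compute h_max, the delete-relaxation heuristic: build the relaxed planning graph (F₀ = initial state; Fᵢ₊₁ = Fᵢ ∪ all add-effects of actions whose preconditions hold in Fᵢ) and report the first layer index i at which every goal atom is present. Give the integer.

F0 = init (11 atoms)
F1 = F0 ∪ {clear(f,c), on(b,b), on(c,c), on(d,d), on(f,f)}  (16 atoms)
F2 = F1 ∪ {above(b), above(d), above(f)}  (19 atoms)
F3 = F2 ∪ {clear(d,b)}  (20 atoms)
goal ⊆ F3  ⇒  h_max = 3

3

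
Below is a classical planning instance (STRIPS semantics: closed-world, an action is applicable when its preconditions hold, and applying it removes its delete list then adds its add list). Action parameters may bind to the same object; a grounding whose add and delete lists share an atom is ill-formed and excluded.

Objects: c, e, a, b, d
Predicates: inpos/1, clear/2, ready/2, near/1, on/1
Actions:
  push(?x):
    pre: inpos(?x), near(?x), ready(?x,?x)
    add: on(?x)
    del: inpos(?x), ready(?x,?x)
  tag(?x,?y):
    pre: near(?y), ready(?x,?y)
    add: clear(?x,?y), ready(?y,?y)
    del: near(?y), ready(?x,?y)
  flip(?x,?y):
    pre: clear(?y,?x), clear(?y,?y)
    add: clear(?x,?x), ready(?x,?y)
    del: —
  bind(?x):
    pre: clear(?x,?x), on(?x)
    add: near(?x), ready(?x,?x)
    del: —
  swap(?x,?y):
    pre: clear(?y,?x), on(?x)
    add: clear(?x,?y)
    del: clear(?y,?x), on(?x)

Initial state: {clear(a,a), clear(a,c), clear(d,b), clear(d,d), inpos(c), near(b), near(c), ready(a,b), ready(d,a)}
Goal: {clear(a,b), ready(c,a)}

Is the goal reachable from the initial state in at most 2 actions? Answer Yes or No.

1. tag(a,b)  →  {clear(a,a), clear(a,b), clear(a,c), clear(d,b), clear(d,d), inpos(c), near(c), ready(b,b), ready(d,a)}
2. flip(c,a)  →  {clear(a,a), clear(a,b), clear(a,c), clear(c,c), clear(d,b), clear(d,d), inpos(c), near(c), ready(b,b), ready(c,a), ready(d,a)}
optimal plan length = 2; 2 ≤ 2

Yes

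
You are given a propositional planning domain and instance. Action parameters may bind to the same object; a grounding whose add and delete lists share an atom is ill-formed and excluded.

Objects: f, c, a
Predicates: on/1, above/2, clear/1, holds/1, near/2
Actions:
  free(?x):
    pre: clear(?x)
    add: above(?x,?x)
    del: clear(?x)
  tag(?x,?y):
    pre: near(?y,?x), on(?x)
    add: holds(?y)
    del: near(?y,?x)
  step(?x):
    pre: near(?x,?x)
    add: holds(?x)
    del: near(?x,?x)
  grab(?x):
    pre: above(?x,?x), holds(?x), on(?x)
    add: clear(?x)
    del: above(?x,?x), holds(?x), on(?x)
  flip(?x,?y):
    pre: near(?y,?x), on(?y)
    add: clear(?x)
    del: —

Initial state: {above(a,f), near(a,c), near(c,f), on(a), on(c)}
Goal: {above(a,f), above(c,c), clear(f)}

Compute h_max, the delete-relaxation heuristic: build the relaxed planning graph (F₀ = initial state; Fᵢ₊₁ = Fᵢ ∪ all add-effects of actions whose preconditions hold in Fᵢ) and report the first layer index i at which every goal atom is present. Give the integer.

2

F0 = init (5 atoms)
F1 = F0 ∪ {clear(c), clear(f), holds(a)}  (8 atoms)
F2 = F1 ∪ {above(c,c), above(f,f)}  (10 atoms)
goal ⊆ F2  ⇒  h_max = 2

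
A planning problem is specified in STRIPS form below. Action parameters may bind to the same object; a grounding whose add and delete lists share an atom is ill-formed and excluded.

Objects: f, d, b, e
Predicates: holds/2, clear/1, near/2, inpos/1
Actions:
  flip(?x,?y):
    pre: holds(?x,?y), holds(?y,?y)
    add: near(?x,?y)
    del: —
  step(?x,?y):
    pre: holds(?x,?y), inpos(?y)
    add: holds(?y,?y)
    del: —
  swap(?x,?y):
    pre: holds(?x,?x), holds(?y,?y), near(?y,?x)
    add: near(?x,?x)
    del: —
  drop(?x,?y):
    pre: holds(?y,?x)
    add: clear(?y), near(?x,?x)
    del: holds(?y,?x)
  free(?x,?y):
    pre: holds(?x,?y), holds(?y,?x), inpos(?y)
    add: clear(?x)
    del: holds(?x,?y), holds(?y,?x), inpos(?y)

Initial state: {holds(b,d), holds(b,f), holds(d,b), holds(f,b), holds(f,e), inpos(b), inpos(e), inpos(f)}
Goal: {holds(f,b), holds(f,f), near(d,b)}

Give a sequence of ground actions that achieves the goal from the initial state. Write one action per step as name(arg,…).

1. step(f,b)  →  {holds(b,b), holds(b,d), holds(b,f), holds(d,b), holds(f,b), holds(f,e), inpos(b), inpos(e), inpos(f)}
2. flip(d,b)  →  {holds(b,b), holds(b,d), holds(b,f), holds(d,b), holds(f,b), holds(f,e), inpos(b), inpos(e), inpos(f), near(d,b)}
3. step(b,f)  →  {holds(b,b), holds(b,d), holds(b,f), holds(d,b), holds(f,b), holds(f,e), holds(f,f), inpos(b), inpos(e), inpos(f), near(d,b)}

step(f,b); flip(d,b); step(b,f)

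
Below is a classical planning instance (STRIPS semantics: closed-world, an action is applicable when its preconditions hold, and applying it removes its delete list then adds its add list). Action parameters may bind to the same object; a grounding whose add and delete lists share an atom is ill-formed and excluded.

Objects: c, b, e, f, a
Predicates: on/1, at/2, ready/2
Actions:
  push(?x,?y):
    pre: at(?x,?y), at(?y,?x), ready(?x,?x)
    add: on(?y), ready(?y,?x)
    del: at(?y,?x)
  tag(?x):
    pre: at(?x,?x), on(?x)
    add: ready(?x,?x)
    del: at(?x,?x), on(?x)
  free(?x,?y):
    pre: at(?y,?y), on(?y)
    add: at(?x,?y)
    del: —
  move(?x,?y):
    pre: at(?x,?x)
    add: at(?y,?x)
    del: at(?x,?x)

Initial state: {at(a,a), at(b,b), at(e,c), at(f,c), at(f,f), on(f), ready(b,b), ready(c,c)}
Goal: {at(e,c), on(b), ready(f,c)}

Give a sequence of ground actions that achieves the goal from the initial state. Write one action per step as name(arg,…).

1. push(b,b)  →  {at(a,a), at(e,c), at(f,c), at(f,f), on(b), on(f), ready(b,b), ready(c,c)}
2. free(c,f)  →  {at(a,a), at(c,f), at(e,c), at(f,c), at(f,f), on(b), on(f), ready(b,b), ready(c,c)}
3. push(c,f)  →  {at(a,a), at(c,f), at(e,c), at(f,f), on(b), on(f), ready(b,b), ready(c,c), ready(f,c)}

push(b,b); free(c,f); push(c,f)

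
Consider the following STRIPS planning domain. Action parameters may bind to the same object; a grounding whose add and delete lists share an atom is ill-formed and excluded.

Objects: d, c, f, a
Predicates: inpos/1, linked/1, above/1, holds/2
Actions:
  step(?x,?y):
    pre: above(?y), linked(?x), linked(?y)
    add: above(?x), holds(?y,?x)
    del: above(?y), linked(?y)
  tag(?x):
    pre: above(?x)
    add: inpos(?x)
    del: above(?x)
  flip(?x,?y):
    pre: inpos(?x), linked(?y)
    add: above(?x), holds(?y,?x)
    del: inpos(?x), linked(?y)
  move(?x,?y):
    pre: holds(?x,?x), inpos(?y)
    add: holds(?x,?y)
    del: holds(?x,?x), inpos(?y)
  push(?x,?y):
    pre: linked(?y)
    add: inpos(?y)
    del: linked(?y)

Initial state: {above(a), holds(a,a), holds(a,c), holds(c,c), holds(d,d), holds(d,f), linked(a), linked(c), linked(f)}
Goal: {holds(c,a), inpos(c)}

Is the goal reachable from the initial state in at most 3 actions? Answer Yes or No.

1. tag(a)  →  {holds(a,a), holds(a,c), holds(c,c), holds(d,d), holds(d,f), inpos(a), linked(a), linked(c), linked(f)}
2. move(c,a)  →  {holds(a,a), holds(a,c), holds(c,a), holds(d,d), holds(d,f), linked(a), linked(c), linked(f)}
3. push(d,c)  →  {holds(a,a), holds(a,c), holds(c,a), holds(d,d), holds(d,f), inpos(c), linked(a), linked(f)}
optimal plan length = 3; 3 ≤ 3

Yes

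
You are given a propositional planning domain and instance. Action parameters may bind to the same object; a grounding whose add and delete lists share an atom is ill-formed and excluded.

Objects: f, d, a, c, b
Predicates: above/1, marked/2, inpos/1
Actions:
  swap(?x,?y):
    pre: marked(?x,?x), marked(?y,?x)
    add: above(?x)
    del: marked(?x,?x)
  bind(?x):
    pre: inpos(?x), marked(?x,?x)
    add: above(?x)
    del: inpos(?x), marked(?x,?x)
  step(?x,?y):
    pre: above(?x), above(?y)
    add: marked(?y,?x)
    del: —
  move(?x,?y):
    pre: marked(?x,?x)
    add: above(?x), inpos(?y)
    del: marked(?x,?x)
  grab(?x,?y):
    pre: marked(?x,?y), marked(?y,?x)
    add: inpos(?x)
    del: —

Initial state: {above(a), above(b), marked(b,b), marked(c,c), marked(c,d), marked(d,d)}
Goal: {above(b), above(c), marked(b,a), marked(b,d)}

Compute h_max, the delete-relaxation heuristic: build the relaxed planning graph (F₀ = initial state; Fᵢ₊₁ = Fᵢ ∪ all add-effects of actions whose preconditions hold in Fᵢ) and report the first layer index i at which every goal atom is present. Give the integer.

2

F0 = init (6 atoms)
F1 = F0 ∪ {above(c), above(d), inpos(a), inpos(b), inpos(c), inpos(d), inpos(f), marked(a,a), marked(a,b), marked(b,a)}  (16 atoms)
F2 = F1 ∪ {marked(a,c), marked(a,d), marked(b,c), marked(b,d), marked(c,a), marked(c,b), marked(d,a), marked(d,b), marked(d,c)}  (25 atoms)
goal ⊆ F2  ⇒  h_max = 2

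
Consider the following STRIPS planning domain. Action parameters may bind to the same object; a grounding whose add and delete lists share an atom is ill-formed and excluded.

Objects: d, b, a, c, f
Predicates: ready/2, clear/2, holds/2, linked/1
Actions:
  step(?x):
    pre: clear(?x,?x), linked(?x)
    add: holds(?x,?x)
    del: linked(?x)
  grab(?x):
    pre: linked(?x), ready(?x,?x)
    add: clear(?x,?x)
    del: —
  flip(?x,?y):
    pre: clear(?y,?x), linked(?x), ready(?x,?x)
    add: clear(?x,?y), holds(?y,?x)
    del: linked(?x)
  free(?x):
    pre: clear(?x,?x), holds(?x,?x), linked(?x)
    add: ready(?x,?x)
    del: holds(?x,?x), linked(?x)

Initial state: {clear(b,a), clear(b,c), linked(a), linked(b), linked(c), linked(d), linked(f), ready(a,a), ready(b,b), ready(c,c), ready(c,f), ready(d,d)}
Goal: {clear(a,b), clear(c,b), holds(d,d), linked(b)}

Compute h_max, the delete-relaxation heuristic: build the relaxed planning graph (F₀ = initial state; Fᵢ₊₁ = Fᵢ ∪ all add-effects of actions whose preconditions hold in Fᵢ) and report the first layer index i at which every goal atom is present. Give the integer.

2

F0 = init (12 atoms)
F1 = F0 ∪ {clear(a,a), clear(a,b), clear(b,b), clear(c,b), clear(c,c), clear(d,d), holds(b,a), holds(b,c)}  (20 atoms)
F2 = F1 ∪ {holds(a,a), holds(a,b), holds(b,b), holds(c,b), holds(c,c), holds(d,d)}  (26 atoms)
goal ⊆ F2  ⇒  h_max = 2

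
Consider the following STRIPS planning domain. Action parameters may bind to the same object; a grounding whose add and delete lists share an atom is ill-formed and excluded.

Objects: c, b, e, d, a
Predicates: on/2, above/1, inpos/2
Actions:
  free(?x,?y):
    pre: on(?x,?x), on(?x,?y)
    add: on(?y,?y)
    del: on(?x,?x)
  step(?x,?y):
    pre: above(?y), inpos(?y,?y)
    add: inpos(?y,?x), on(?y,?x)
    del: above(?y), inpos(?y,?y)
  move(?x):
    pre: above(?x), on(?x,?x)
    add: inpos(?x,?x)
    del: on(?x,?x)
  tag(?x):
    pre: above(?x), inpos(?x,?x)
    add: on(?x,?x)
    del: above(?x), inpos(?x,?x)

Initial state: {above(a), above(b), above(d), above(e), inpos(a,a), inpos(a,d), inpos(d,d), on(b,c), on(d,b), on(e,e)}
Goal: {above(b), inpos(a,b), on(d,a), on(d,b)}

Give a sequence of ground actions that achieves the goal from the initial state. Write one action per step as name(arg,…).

step(b,a); step(a,d)

1. step(b,a)  →  {above(b), above(d), above(e), inpos(a,b), inpos(a,d), inpos(d,d), on(a,b), on(b,c), on(d,b), on(e,e)}
2. step(a,d)  →  {above(b), above(e), inpos(a,b), inpos(a,d), inpos(d,a), on(a,b), on(b,c), on(d,a), on(d,b), on(e,e)}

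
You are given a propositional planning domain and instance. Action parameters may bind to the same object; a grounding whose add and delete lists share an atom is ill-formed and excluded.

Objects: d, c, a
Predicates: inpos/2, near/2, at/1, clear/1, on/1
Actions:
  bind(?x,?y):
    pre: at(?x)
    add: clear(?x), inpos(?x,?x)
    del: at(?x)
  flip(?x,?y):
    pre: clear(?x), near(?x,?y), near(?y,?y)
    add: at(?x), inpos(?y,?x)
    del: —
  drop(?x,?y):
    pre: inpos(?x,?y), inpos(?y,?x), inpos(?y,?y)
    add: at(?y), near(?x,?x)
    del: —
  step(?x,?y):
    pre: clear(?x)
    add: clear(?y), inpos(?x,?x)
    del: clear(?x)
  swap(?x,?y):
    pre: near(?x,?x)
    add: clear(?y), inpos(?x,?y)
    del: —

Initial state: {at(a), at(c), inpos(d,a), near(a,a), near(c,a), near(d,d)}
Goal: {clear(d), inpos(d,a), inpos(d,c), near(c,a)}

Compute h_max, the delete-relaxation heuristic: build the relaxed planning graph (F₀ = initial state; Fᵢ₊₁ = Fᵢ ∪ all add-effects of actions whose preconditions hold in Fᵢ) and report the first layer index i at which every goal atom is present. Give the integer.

F0 = init (6 atoms)
F1 = F0 ∪ {clear(a), clear(c), clear(d), inpos(a,a), inpos(a,c), inpos(a,d), inpos(c,c), inpos(d,c), inpos(d,d)}  (15 atoms)
goal ⊆ F1  ⇒  h_max = 1

1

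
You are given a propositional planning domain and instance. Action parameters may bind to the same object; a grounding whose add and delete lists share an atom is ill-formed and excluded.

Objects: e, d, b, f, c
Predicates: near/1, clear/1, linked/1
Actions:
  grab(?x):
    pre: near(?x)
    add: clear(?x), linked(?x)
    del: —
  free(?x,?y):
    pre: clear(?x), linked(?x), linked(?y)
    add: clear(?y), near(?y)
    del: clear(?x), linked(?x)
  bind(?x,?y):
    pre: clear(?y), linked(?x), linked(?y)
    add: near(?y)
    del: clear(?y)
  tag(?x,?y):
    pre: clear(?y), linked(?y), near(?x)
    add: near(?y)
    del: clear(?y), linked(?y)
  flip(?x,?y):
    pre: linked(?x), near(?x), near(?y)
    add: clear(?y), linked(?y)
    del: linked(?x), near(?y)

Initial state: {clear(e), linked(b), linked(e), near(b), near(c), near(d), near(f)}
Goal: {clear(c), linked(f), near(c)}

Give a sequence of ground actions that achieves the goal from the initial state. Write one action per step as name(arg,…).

grab(f); grab(c)

1. grab(f)  →  {clear(e), clear(f), linked(b), linked(e), linked(f), near(b), near(c), near(d), near(f)}
2. grab(c)  →  {clear(c), clear(e), clear(f), linked(b), linked(c), linked(e), linked(f), near(b), near(c), near(d), near(f)}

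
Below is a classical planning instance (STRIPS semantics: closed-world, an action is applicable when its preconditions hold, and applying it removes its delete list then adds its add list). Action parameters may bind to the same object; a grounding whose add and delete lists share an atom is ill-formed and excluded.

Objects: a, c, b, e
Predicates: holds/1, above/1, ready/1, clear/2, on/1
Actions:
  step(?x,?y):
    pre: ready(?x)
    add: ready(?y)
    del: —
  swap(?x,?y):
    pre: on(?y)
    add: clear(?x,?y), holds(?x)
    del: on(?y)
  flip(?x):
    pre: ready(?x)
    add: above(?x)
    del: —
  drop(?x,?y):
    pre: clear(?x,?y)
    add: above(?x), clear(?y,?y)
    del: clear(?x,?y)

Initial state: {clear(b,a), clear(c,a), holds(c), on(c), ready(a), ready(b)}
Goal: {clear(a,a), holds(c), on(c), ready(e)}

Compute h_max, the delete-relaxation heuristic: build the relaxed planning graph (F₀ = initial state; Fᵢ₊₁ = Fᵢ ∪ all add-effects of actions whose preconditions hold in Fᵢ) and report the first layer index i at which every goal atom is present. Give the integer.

F0 = init (6 atoms)
F1 = F0 ∪ {above(a), above(b), above(c), clear(a,a), clear(a,c), clear(b,c), clear(c,c), clear(e,c), holds(a), holds(b), holds(e), ready(c), ready(e)}  (19 atoms)
goal ⊆ F1  ⇒  h_max = 1

1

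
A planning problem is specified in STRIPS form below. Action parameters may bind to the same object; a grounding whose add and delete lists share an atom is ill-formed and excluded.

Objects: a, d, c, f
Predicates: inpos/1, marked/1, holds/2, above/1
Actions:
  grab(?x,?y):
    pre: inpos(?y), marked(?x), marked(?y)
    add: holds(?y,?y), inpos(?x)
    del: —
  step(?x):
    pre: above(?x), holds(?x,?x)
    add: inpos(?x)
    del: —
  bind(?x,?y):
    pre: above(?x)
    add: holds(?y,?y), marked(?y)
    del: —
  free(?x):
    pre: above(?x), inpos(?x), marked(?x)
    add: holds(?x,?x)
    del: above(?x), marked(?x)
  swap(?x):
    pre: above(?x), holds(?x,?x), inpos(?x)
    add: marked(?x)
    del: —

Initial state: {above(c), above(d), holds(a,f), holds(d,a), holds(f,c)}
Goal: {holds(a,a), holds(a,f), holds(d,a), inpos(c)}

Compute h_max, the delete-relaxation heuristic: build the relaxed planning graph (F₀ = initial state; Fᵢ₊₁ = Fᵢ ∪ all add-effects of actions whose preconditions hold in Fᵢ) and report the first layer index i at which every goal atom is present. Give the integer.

F0 = init (5 atoms)
F1 = F0 ∪ {holds(a,a), holds(c,c), holds(d,d), holds(f,f), marked(a), marked(c), marked(d), marked(f)}  (13 atoms)
F2 = F1 ∪ {inpos(c), inpos(d)}  (15 atoms)
goal ⊆ F2  ⇒  h_max = 2

2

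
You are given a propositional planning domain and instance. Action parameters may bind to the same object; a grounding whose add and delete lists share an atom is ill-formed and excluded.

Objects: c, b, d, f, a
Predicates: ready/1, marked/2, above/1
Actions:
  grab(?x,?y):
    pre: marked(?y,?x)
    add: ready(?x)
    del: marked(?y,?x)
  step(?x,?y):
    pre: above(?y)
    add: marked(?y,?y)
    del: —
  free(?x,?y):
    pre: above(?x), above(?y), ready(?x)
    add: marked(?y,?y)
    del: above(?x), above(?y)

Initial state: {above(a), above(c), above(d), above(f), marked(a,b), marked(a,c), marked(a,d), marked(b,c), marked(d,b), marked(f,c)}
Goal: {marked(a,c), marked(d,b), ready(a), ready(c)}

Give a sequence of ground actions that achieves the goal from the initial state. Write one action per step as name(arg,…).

grab(c,b); step(c,a); grab(a,a)

1. grab(c,b)  →  {above(a), above(c), above(d), above(f), marked(a,b), marked(a,c), marked(a,d), marked(d,b), marked(f,c), ready(c)}
2. step(c,a)  →  {above(a), above(c), above(d), above(f), marked(a,a), marked(a,b), marked(a,c), marked(a,d), marked(d,b), marked(f,c), ready(c)}
3. grab(a,a)  →  {above(a), above(c), above(d), above(f), marked(a,b), marked(a,c), marked(a,d), marked(d,b), marked(f,c), ready(a), ready(c)}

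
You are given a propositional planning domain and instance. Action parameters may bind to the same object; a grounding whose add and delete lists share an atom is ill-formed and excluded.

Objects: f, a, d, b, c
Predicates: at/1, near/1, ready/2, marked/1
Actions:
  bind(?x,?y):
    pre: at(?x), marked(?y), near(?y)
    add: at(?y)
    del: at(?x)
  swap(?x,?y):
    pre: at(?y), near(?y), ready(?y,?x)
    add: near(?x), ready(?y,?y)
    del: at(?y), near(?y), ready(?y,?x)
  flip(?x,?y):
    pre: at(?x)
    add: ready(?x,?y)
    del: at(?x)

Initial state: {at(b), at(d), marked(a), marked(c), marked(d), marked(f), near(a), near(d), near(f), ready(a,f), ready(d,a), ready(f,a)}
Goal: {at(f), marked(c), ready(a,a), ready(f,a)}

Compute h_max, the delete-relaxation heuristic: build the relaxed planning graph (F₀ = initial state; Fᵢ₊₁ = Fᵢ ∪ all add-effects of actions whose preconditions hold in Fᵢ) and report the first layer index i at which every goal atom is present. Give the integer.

2

F0 = init (12 atoms)
F1 = F0 ∪ {at(a), at(f), ready(b,a), ready(b,b), ready(b,c), ready(b,d), ready(b,f), ready(d,b), ready(d,c), ready(d,d), ready(d,f)}  (23 atoms)
F2 = F1 ∪ {near(b), near(c), ready(a,a), ready(a,b), ready(a,c), ready(a,d), ready(f,b), ready(f,c), ready(f,d), ready(f,f)}  (33 atoms)
goal ⊆ F2  ⇒  h_max = 2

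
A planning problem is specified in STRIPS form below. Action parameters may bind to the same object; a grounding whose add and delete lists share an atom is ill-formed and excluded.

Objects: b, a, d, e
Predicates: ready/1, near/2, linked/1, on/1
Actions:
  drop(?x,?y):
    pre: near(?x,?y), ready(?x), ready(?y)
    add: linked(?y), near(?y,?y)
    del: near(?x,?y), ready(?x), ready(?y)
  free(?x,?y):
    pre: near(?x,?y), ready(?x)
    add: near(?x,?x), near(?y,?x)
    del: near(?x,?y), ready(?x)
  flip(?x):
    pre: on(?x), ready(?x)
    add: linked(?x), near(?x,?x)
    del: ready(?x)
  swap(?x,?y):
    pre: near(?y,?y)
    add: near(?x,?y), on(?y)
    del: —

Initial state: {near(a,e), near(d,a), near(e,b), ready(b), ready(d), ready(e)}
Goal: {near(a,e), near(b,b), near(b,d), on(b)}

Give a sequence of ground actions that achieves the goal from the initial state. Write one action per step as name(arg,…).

1. drop(e,b)  →  {linked(b), near(a,e), near(b,b), near(d,a), ready(d)}
2. swap(d,b)  →  {linked(b), near(a,e), near(b,b), near(d,a), near(d,b), on(b), ready(d)}
3. free(d,b)  →  {linked(b), near(a,e), near(b,b), near(b,d), near(d,a), near(d,d), on(b)}

drop(e,b); swap(d,b); free(d,b)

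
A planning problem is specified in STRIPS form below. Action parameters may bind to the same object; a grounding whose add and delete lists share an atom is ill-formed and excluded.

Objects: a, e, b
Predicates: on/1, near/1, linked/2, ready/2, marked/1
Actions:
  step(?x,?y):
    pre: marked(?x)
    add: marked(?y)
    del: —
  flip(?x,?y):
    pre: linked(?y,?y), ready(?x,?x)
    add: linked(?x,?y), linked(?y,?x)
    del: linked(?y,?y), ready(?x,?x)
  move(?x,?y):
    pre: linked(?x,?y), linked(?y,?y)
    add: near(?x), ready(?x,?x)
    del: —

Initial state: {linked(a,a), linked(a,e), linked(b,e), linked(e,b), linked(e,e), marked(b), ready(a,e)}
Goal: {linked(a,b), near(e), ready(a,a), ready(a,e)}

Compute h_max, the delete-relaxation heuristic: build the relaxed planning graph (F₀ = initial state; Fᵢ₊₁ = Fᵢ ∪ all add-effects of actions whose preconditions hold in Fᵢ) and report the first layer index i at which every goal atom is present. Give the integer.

2

F0 = init (7 atoms)
F1 = F0 ∪ {marked(a), marked(e), near(a), near(b), near(e), ready(a,a), ready(b,b), ready(e,e)}  (15 atoms)
F2 = F1 ∪ {linked(a,b), linked(b,a), linked(e,a)}  (18 atoms)
goal ⊆ F2  ⇒  h_max = 2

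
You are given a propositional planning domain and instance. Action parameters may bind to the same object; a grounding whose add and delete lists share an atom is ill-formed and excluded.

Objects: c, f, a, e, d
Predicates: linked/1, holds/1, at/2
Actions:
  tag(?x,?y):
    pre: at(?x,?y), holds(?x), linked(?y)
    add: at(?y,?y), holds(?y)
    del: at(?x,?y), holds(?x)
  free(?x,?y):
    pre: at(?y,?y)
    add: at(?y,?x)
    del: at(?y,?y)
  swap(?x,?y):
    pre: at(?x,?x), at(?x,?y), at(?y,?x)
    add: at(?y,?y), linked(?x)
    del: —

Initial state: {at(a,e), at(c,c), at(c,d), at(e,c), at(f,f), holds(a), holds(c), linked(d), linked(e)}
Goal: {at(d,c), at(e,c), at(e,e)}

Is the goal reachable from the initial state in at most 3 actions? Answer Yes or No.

Yes

1. tag(c,d)  →  {at(a,e), at(c,c), at(d,d), at(e,c), at(f,f), holds(a), holds(d), linked(d), linked(e)}
2. tag(a,e)  →  {at(c,c), at(d,d), at(e,c), at(e,e), at(f,f), holds(d), holds(e), linked(d), linked(e)}
3. free(c,d)  →  {at(c,c), at(d,c), at(e,c), at(e,e), at(f,f), holds(d), holds(e), linked(d), linked(e)}
optimal plan length = 3; 3 ≤ 3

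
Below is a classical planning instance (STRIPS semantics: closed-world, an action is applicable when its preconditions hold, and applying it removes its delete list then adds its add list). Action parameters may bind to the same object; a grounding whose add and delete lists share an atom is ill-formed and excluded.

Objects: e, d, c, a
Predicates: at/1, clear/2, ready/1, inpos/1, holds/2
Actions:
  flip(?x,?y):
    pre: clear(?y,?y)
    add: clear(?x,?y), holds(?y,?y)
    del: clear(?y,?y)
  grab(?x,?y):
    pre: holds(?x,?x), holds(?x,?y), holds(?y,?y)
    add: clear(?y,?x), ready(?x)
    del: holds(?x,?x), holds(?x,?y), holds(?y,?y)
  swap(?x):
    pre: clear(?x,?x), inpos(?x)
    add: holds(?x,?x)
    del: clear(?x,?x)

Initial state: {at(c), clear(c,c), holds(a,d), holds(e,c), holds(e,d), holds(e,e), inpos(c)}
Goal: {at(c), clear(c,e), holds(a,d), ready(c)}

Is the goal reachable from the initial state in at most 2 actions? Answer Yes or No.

1. flip(e,c)  →  {at(c), clear(e,c), holds(a,d), holds(c,c), holds(e,c), holds(e,d), holds(e,e), inpos(c)}
2. grab(e,e)  →  {at(c), clear(e,c), clear(e,e), holds(a,d), holds(c,c), holds(e,c), holds(e,d), inpos(c), ready(e)}
3. flip(c,e)  →  {at(c), clear(c,e), clear(e,c), holds(a,d), holds(c,c), holds(e,c), holds(e,d), holds(e,e), inpos(c), ready(e)}
4. grab(c,c)  →  {at(c), clear(c,c), clear(c,e), clear(e,c), holds(a,d), holds(e,c), holds(e,d), holds(e,e), inpos(c), ready(c), ready(e)}
optimal plan length = 4; 4 > 2

No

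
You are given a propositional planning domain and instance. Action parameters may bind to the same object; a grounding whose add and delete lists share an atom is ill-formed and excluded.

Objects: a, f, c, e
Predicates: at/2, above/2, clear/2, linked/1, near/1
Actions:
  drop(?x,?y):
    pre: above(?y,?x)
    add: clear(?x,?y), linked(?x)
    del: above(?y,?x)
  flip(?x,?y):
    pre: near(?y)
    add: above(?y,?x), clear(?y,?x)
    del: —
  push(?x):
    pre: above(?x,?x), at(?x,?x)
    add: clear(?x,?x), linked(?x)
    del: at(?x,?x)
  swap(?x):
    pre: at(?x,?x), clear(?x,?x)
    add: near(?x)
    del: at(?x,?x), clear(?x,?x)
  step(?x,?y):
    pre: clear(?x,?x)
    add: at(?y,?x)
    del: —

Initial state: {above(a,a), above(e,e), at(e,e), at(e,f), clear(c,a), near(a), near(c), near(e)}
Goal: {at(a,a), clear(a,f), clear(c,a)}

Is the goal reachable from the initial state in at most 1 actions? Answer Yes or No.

No

1. drop(a,a)  →  {above(e,e), at(e,e), at(e,f), clear(a,a), clear(c,a), linked(a), near(a), near(c), near(e)}
2. flip(f,a)  →  {above(a,f), above(e,e), at(e,e), at(e,f), clear(a,a), clear(a,f), clear(c,a), linked(a), near(a), near(c), near(e)}
3. step(a,a)  →  {above(a,f), above(e,e), at(a,a), at(e,e), at(e,f), clear(a,a), clear(a,f), clear(c,a), linked(a), near(a), near(c), near(e)}
optimal plan length = 3; 3 > 1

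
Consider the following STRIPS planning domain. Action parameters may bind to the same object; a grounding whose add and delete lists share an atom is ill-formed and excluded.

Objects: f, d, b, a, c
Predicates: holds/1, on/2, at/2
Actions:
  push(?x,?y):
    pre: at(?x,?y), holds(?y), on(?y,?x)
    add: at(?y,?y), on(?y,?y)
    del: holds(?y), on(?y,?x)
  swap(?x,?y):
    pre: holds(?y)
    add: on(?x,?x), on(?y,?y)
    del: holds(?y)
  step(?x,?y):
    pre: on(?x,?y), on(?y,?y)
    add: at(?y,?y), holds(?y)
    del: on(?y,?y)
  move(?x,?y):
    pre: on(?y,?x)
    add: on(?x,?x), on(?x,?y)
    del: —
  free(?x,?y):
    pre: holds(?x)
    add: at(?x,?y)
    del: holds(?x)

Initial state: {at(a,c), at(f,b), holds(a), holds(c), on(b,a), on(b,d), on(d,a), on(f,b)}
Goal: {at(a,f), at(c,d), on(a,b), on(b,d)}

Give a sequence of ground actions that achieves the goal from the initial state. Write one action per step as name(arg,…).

move(a,b); free(a,f); free(c,d)

1. move(a,b)  →  {at(a,c), at(f,b), holds(a), holds(c), on(a,a), on(a,b), on(b,a), on(b,d), on(d,a), on(f,b)}
2. free(a,f)  →  {at(a,c), at(a,f), at(f,b), holds(c), on(a,a), on(a,b), on(b,a), on(b,d), on(d,a), on(f,b)}
3. free(c,d)  →  {at(a,c), at(a,f), at(c,d), at(f,b), on(a,a), on(a,b), on(b,a), on(b,d), on(d,a), on(f,b)}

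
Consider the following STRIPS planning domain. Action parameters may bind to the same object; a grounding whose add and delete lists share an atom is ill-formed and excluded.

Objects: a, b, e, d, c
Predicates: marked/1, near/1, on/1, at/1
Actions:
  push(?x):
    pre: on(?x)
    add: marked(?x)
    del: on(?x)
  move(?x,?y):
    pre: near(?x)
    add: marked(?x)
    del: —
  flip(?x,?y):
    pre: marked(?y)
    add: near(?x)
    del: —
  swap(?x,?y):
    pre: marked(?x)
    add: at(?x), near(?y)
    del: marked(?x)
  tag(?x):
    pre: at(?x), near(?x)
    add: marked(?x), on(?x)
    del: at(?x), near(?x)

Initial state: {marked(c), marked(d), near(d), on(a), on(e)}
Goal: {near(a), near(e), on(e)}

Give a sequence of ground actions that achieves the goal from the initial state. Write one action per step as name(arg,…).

1. flip(a,d)  →  {marked(c), marked(d), near(a), near(d), on(a), on(e)}
2. flip(e,d)  →  {marked(c), marked(d), near(a), near(d), near(e), on(a), on(e)}

flip(a,d); flip(e,d)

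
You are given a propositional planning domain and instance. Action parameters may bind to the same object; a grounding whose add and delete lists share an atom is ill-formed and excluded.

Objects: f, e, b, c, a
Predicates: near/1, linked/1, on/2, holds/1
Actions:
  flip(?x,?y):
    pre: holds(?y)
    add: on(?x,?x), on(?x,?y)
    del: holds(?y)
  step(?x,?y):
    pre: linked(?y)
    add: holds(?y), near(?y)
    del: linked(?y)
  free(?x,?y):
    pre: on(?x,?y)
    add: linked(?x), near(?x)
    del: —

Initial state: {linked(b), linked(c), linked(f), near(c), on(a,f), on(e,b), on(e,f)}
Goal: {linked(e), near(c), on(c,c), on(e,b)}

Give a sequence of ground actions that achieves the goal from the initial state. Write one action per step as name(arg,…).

step(f,f); flip(c,f); free(e,f)

1. step(f,f)  →  {holds(f), linked(b), linked(c), near(c), near(f), on(a,f), on(e,b), on(e,f)}
2. flip(c,f)  →  {linked(b), linked(c), near(c), near(f), on(a,f), on(c,c), on(c,f), on(e,b), on(e,f)}
3. free(e,f)  →  {linked(b), linked(c), linked(e), near(c), near(e), near(f), on(a,f), on(c,c), on(c,f), on(e,b), on(e,f)}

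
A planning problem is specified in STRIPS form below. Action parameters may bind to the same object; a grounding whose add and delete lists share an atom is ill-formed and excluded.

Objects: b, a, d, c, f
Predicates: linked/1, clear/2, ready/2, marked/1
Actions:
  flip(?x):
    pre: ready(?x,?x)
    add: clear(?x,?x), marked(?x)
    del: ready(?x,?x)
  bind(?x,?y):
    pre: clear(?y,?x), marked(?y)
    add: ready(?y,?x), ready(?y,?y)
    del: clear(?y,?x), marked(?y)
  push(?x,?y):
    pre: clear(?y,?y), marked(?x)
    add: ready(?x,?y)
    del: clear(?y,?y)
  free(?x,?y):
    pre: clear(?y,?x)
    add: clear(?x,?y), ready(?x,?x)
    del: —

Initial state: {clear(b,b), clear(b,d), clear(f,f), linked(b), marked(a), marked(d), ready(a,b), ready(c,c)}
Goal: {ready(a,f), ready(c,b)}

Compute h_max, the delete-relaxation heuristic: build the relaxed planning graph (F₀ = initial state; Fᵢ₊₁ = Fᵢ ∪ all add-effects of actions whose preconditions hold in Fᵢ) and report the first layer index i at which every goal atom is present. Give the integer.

2

F0 = init (8 atoms)
F1 = F0 ∪ {clear(c,c), clear(d,b), marked(c), ready(a,f), ready(b,b), ready(d,b), ready(d,d), ready(d,f), ready(f,f)}  (17 atoms)
F2 = F1 ∪ {clear(d,d), marked(b), marked(f), ready(a,c), ready(c,b), ready(c,f), ready(d,c)}  (24 atoms)
goal ⊆ F2  ⇒  h_max = 2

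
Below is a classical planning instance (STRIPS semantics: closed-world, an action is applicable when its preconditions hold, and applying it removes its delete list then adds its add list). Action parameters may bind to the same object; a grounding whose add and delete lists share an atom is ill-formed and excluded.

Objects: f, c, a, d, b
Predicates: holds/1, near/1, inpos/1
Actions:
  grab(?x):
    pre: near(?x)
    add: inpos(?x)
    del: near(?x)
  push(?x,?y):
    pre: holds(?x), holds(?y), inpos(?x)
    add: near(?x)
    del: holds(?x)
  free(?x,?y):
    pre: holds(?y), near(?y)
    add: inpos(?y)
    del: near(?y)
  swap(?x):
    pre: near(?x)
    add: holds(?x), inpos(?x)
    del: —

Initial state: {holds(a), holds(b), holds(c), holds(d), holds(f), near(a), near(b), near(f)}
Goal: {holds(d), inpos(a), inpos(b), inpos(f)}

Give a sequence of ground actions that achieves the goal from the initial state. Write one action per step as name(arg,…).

grab(f); grab(a); grab(b)

1. grab(f)  →  {holds(a), holds(b), holds(c), holds(d), holds(f), inpos(f), near(a), near(b)}
2. grab(a)  →  {holds(a), holds(b), holds(c), holds(d), holds(f), inpos(a), inpos(f), near(b)}
3. grab(b)  →  {holds(a), holds(b), holds(c), holds(d), holds(f), inpos(a), inpos(b), inpos(f)}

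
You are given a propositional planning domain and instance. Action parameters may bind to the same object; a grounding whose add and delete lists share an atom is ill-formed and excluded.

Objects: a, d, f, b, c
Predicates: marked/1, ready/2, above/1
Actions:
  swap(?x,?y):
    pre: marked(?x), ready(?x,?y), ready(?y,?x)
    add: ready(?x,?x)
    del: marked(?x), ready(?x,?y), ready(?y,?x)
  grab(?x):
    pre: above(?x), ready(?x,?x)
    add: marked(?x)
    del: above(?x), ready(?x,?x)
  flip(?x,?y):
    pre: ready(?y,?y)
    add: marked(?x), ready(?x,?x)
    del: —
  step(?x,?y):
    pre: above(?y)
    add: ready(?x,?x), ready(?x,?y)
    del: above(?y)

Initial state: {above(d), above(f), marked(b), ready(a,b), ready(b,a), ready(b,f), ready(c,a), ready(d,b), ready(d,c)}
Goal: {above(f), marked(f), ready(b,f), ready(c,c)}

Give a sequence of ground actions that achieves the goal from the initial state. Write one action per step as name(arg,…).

1. step(c,d)  →  {above(f), marked(b), ready(a,b), ready(b,a), ready(b,f), ready(c,a), ready(c,c), ready(c,d), ready(d,b), ready(d,c)}
2. flip(f,c)  →  {above(f), marked(b), marked(f), ready(a,b), ready(b,a), ready(b,f), ready(c,a), ready(c,c), ready(c,d), ready(d,b), ready(d,c), ready(f,f)}

step(c,d); flip(f,c)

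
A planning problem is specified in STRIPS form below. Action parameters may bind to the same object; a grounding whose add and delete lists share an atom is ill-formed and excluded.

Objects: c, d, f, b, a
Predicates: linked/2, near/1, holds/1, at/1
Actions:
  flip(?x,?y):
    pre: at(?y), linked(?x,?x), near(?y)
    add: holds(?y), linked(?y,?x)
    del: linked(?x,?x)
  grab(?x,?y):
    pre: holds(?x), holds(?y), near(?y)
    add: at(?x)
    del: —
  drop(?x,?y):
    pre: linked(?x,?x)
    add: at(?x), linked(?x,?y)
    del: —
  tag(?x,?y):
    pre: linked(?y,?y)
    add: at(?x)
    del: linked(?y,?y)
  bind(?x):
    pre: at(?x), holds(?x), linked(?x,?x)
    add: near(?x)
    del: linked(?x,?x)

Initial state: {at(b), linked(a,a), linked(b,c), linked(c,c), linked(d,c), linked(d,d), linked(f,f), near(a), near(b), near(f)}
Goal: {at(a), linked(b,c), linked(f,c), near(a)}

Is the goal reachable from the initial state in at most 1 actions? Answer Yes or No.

No

1. drop(f,c)  →  {at(b), at(f), linked(a,a), linked(b,c), linked(c,c), linked(d,c), linked(d,d), linked(f,c), linked(f,f), near(a), near(b), near(f)}
2. drop(a,c)  →  {at(a), at(b), at(f), linked(a,a), linked(a,c), linked(b,c), linked(c,c), linked(d,c), linked(d,d), linked(f,c), linked(f,f), near(a), near(b), near(f)}
optimal plan length = 2; 2 > 1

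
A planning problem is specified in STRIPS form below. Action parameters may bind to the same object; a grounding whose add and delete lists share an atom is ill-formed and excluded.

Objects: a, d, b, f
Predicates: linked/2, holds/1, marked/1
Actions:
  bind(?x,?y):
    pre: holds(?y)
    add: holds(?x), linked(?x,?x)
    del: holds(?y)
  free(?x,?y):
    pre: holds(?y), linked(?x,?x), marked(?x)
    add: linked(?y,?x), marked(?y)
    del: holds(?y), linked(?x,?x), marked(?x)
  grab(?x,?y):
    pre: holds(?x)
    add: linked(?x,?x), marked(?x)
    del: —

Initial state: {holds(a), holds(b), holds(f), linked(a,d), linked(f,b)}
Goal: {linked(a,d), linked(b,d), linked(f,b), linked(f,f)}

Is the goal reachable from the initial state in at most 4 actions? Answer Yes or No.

Yes

1. bind(d,a)  →  {holds(b), holds(d), holds(f), linked(a,d), linked(d,d), linked(f,b)}
2. grab(d,a)  →  {holds(b), holds(d), holds(f), linked(a,d), linked(d,d), linked(f,b), marked(d)}
3. bind(f,d)  →  {holds(b), holds(f), linked(a,d), linked(d,d), linked(f,b), linked(f,f), marked(d)}
4. free(d,b)  →  {holds(f), linked(a,d), linked(b,d), linked(f,b), linked(f,f), marked(b)}
optimal plan length = 4; 4 ≤ 4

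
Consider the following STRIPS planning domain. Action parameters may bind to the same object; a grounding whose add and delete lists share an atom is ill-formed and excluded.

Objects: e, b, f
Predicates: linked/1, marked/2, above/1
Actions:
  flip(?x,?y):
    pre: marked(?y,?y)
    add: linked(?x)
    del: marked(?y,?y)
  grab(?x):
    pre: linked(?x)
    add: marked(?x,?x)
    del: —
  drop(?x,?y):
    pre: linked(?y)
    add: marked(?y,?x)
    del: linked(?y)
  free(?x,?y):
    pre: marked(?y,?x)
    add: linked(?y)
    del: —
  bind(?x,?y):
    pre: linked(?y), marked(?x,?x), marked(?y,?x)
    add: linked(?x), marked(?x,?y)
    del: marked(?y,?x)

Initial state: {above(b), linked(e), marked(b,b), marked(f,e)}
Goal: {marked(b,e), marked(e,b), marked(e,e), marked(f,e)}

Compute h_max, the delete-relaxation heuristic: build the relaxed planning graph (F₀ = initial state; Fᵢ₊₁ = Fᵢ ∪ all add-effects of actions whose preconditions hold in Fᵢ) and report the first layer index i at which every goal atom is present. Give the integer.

F0 = init (4 atoms)
F1 = F0 ∪ {linked(b), linked(f), marked(e,b), marked(e,e), marked(e,f)}  (9 atoms)
F2 = F1 ∪ {marked(b,e), marked(b,f), marked(f,b), marked(f,f)}  (13 atoms)
goal ⊆ F2  ⇒  h_max = 2

2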